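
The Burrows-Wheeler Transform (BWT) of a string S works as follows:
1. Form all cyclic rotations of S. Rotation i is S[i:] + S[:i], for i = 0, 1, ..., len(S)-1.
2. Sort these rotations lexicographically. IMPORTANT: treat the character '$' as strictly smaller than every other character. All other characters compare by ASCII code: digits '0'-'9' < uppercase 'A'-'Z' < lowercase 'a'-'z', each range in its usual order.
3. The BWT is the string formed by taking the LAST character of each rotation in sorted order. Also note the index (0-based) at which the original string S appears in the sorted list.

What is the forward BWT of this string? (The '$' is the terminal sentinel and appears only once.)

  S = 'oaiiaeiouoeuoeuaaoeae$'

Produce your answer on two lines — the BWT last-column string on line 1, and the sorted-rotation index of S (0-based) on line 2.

Answer: eueioaaoaooiae$auuieeo
14

Derivation:
All 22 rotations (rotation i = S[i:]+S[:i]):
  rot[0] = oaiiaeiouoeuoeuaaoeae$
  rot[1] = aiiaeiouoeuoeuaaoeae$o
  rot[2] = iiaeiouoeuoeuaaoeae$oa
  rot[3] = iaeiouoeuoeuaaoeae$oai
  rot[4] = aeiouoeuoeuaaoeae$oaii
  rot[5] = eiouoeuoeuaaoeae$oaiia
  rot[6] = iouoeuoeuaaoeae$oaiiae
  rot[7] = ouoeuoeuaaoeae$oaiiaei
  rot[8] = uoeuoeuaaoeae$oaiiaeio
  rot[9] = oeuoeuaaoeae$oaiiaeiou
  rot[10] = euoeuaaoeae$oaiiaeiouo
  rot[11] = uoeuaaoeae$oaiiaeiouoe
  rot[12] = oeuaaoeae$oaiiaeiouoeu
  rot[13] = euaaoeae$oaiiaeiouoeuo
  rot[14] = uaaoeae$oaiiaeiouoeuoe
  rot[15] = aaoeae$oaiiaeiouoeuoeu
  rot[16] = aoeae$oaiiaeiouoeuoeua
  rot[17] = oeae$oaiiaeiouoeuoeuaa
  rot[18] = eae$oaiiaeiouoeuoeuaao
  rot[19] = ae$oaiiaeiouoeuoeuaaoe
  rot[20] = e$oaiiaeiouoeuoeuaaoea
  rot[21] = $oaiiaeiouoeuoeuaaoeae
Sorted (with $ < everything):
  sorted[0] = $oaiiaeiouoeuoeuaaoeae  (last char: 'e')
  sorted[1] = aaoeae$oaiiaeiouoeuoeu  (last char: 'u')
  sorted[2] = ae$oaiiaeiouoeuoeuaaoe  (last char: 'e')
  sorted[3] = aeiouoeuoeuaaoeae$oaii  (last char: 'i')
  sorted[4] = aiiaeiouoeuoeuaaoeae$o  (last char: 'o')
  sorted[5] = aoeae$oaiiaeiouoeuoeua  (last char: 'a')
  sorted[6] = e$oaiiaeiouoeuoeuaaoea  (last char: 'a')
  sorted[7] = eae$oaiiaeiouoeuoeuaao  (last char: 'o')
  sorted[8] = eiouoeuoeuaaoeae$oaiia  (last char: 'a')
  sorted[9] = euaaoeae$oaiiaeiouoeuo  (last char: 'o')
  sorted[10] = euoeuaaoeae$oaiiaeiouo  (last char: 'o')
  sorted[11] = iaeiouoeuoeuaaoeae$oai  (last char: 'i')
  sorted[12] = iiaeiouoeuoeuaaoeae$oa  (last char: 'a')
  sorted[13] = iouoeuoeuaaoeae$oaiiae  (last char: 'e')
  sorted[14] = oaiiaeiouoeuoeuaaoeae$  (last char: '$')
  sorted[15] = oeae$oaiiaeiouoeuoeuaa  (last char: 'a')
  sorted[16] = oeuaaoeae$oaiiaeiouoeu  (last char: 'u')
  sorted[17] = oeuoeuaaoeae$oaiiaeiou  (last char: 'u')
  sorted[18] = ouoeuoeuaaoeae$oaiiaei  (last char: 'i')
  sorted[19] = uaaoeae$oaiiaeiouoeuoe  (last char: 'e')
  sorted[20] = uoeuaaoeae$oaiiaeiouoe  (last char: 'e')
  sorted[21] = uoeuoeuaaoeae$oaiiaeio  (last char: 'o')
Last column: eueioaaoaooiae$auuieeo
Original string S is at sorted index 14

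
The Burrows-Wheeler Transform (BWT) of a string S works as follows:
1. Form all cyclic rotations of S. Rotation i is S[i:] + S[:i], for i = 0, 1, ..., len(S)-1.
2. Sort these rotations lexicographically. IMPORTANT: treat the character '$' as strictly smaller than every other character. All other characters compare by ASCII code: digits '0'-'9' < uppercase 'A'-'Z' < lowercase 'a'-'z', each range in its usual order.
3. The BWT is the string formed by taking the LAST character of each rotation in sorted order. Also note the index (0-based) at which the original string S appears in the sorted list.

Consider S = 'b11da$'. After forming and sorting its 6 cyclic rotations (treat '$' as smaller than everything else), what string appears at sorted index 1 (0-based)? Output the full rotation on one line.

All 6 rotations (rotation i = S[i:]+S[:i]):
  rot[0] = b11da$
  rot[1] = 11da$b
  rot[2] = 1da$b1
  rot[3] = da$b11
  rot[4] = a$b11d
  rot[5] = $b11da
Sorted (with $ < everything):
  sorted[0] = $b11da
  sorted[1] = 11da$b
  sorted[2] = 1da$b1
  sorted[3] = a$b11d
  sorted[4] = b11da$
  sorted[5] = da$b11
sorted[1] = 11da$b

Answer: 11da$b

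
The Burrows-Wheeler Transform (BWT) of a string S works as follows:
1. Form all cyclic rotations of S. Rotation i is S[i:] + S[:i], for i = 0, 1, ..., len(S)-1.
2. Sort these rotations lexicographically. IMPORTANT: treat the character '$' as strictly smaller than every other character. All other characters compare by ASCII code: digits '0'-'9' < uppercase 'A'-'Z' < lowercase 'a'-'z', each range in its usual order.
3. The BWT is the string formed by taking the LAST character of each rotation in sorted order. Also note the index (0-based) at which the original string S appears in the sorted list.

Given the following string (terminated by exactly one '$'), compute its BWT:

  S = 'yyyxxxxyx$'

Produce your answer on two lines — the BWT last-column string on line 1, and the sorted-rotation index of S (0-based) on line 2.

All 10 rotations (rotation i = S[i:]+S[:i]):
  rot[0] = yyyxxxxyx$
  rot[1] = yyxxxxyx$y
  rot[2] = yxxxxyx$yy
  rot[3] = xxxxyx$yyy
  rot[4] = xxxyx$yyyx
  rot[5] = xxyx$yyyxx
  rot[6] = xyx$yyyxxx
  rot[7] = yx$yyyxxxx
  rot[8] = x$yyyxxxxy
  rot[9] = $yyyxxxxyx
Sorted (with $ < everything):
  sorted[0] = $yyyxxxxyx  (last char: 'x')
  sorted[1] = x$yyyxxxxy  (last char: 'y')
  sorted[2] = xxxxyx$yyy  (last char: 'y')
  sorted[3] = xxxyx$yyyx  (last char: 'x')
  sorted[4] = xxyx$yyyxx  (last char: 'x')
  sorted[5] = xyx$yyyxxx  (last char: 'x')
  sorted[6] = yx$yyyxxxx  (last char: 'x')
  sorted[7] = yxxxxyx$yy  (last char: 'y')
  sorted[8] = yyxxxxyx$y  (last char: 'y')
  sorted[9] = yyyxxxxyx$  (last char: '$')
Last column: xyyxxxxyy$
Original string S is at sorted index 9

Answer: xyyxxxxyy$
9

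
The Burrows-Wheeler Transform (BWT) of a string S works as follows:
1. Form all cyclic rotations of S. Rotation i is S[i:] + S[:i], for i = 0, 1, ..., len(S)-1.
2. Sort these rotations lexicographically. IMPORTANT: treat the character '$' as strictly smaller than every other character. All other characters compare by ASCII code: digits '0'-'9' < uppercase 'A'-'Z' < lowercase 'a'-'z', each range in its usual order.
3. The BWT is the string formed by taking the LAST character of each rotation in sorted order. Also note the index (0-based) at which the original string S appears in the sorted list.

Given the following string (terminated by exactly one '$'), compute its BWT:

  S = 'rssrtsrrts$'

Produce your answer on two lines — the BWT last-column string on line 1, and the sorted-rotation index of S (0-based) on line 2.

Answer: ss$rsttsrrr
2

Derivation:
All 11 rotations (rotation i = S[i:]+S[:i]):
  rot[0] = rssrtsrrts$
  rot[1] = ssrtsrrts$r
  rot[2] = srtsrrts$rs
  rot[3] = rtsrrts$rss
  rot[4] = tsrrts$rssr
  rot[5] = srrts$rssrt
  rot[6] = rrts$rssrts
  rot[7] = rts$rssrtsr
  rot[8] = ts$rssrtsrr
  rot[9] = s$rssrtsrrt
  rot[10] = $rssrtsrrts
Sorted (with $ < everything):
  sorted[0] = $rssrtsrrts  (last char: 's')
  sorted[1] = rrts$rssrts  (last char: 's')
  sorted[2] = rssrtsrrts$  (last char: '$')
  sorted[3] = rts$rssrtsr  (last char: 'r')
  sorted[4] = rtsrrts$rss  (last char: 's')
  sorted[5] = s$rssrtsrrt  (last char: 't')
  sorted[6] = srrts$rssrt  (last char: 't')
  sorted[7] = srtsrrts$rs  (last char: 's')
  sorted[8] = ssrtsrrts$r  (last char: 'r')
  sorted[9] = ts$rssrtsrr  (last char: 'r')
  sorted[10] = tsrrts$rssr  (last char: 'r')
Last column: ss$rsttsrrr
Original string S is at sorted index 2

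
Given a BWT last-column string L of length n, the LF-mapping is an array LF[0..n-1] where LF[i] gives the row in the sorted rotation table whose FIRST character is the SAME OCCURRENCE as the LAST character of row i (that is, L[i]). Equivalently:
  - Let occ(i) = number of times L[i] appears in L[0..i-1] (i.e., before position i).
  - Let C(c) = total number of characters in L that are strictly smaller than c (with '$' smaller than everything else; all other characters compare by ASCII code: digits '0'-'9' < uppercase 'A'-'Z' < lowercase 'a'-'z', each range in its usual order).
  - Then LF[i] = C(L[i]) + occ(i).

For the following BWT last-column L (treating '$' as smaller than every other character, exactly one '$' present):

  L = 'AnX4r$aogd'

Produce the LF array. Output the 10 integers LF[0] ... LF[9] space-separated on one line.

Char counts: '$':1, '4':1, 'A':1, 'X':1, 'a':1, 'd':1, 'g':1, 'n':1, 'o':1, 'r':1
C (first-col start): C('$')=0, C('4')=1, C('A')=2, C('X')=3, C('a')=4, C('d')=5, C('g')=6, C('n')=7, C('o')=8, C('r')=9
L[0]='A': occ=0, LF[0]=C('A')+0=2+0=2
L[1]='n': occ=0, LF[1]=C('n')+0=7+0=7
L[2]='X': occ=0, LF[2]=C('X')+0=3+0=3
L[3]='4': occ=0, LF[3]=C('4')+0=1+0=1
L[4]='r': occ=0, LF[4]=C('r')+0=9+0=9
L[5]='$': occ=0, LF[5]=C('$')+0=0+0=0
L[6]='a': occ=0, LF[6]=C('a')+0=4+0=4
L[7]='o': occ=0, LF[7]=C('o')+0=8+0=8
L[8]='g': occ=0, LF[8]=C('g')+0=6+0=6
L[9]='d': occ=0, LF[9]=C('d')+0=5+0=5

Answer: 2 7 3 1 9 0 4 8 6 5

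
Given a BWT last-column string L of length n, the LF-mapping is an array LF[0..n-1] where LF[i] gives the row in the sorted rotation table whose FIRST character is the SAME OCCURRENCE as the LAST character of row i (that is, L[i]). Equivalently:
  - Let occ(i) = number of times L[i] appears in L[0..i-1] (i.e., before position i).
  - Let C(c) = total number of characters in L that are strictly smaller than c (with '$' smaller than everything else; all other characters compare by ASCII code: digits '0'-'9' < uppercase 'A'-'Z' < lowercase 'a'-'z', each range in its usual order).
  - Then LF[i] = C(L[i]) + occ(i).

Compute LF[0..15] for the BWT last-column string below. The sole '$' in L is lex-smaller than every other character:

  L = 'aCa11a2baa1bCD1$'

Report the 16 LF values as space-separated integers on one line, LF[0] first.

Char counts: '$':1, '1':4, '2':1, 'C':2, 'D':1, 'a':5, 'b':2
C (first-col start): C('$')=0, C('1')=1, C('2')=5, C('C')=6, C('D')=8, C('a')=9, C('b')=14
L[0]='a': occ=0, LF[0]=C('a')+0=9+0=9
L[1]='C': occ=0, LF[1]=C('C')+0=6+0=6
L[2]='a': occ=1, LF[2]=C('a')+1=9+1=10
L[3]='1': occ=0, LF[3]=C('1')+0=1+0=1
L[4]='1': occ=1, LF[4]=C('1')+1=1+1=2
L[5]='a': occ=2, LF[5]=C('a')+2=9+2=11
L[6]='2': occ=0, LF[6]=C('2')+0=5+0=5
L[7]='b': occ=0, LF[7]=C('b')+0=14+0=14
L[8]='a': occ=3, LF[8]=C('a')+3=9+3=12
L[9]='a': occ=4, LF[9]=C('a')+4=9+4=13
L[10]='1': occ=2, LF[10]=C('1')+2=1+2=3
L[11]='b': occ=1, LF[11]=C('b')+1=14+1=15
L[12]='C': occ=1, LF[12]=C('C')+1=6+1=7
L[13]='D': occ=0, LF[13]=C('D')+0=8+0=8
L[14]='1': occ=3, LF[14]=C('1')+3=1+3=4
L[15]='$': occ=0, LF[15]=C('$')+0=0+0=0

Answer: 9 6 10 1 2 11 5 14 12 13 3 15 7 8 4 0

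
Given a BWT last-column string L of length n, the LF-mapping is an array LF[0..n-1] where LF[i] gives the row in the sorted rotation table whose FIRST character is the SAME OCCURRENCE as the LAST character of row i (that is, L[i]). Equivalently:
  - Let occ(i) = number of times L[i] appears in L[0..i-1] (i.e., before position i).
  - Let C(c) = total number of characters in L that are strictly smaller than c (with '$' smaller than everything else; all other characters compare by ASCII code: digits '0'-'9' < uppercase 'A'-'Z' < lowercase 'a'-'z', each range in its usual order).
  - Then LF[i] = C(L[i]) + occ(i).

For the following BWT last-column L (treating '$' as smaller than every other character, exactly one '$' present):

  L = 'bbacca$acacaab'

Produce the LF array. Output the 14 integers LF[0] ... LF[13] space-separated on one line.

Char counts: '$':1, 'a':6, 'b':3, 'c':4
C (first-col start): C('$')=0, C('a')=1, C('b')=7, C('c')=10
L[0]='b': occ=0, LF[0]=C('b')+0=7+0=7
L[1]='b': occ=1, LF[1]=C('b')+1=7+1=8
L[2]='a': occ=0, LF[2]=C('a')+0=1+0=1
L[3]='c': occ=0, LF[3]=C('c')+0=10+0=10
L[4]='c': occ=1, LF[4]=C('c')+1=10+1=11
L[5]='a': occ=1, LF[5]=C('a')+1=1+1=2
L[6]='$': occ=0, LF[6]=C('$')+0=0+0=0
L[7]='a': occ=2, LF[7]=C('a')+2=1+2=3
L[8]='c': occ=2, LF[8]=C('c')+2=10+2=12
L[9]='a': occ=3, LF[9]=C('a')+3=1+3=4
L[10]='c': occ=3, LF[10]=C('c')+3=10+3=13
L[11]='a': occ=4, LF[11]=C('a')+4=1+4=5
L[12]='a': occ=5, LF[12]=C('a')+5=1+5=6
L[13]='b': occ=2, LF[13]=C('b')+2=7+2=9

Answer: 7 8 1 10 11 2 0 3 12 4 13 5 6 9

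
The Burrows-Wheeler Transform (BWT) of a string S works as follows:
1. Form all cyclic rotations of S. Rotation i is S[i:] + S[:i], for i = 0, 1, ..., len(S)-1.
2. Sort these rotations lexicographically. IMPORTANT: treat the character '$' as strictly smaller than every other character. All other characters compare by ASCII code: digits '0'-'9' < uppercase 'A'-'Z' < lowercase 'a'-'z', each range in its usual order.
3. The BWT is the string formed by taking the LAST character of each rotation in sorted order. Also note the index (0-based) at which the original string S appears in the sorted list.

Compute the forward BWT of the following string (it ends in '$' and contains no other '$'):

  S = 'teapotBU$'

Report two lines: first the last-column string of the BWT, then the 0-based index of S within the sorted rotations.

All 9 rotations (rotation i = S[i:]+S[:i]):
  rot[0] = teapotBU$
  rot[1] = eapotBU$t
  rot[2] = apotBU$te
  rot[3] = potBU$tea
  rot[4] = otBU$teap
  rot[5] = tBU$teapo
  rot[6] = BU$teapot
  rot[7] = U$teapotB
  rot[8] = $teapotBU
Sorted (with $ < everything):
  sorted[0] = $teapotBU  (last char: 'U')
  sorted[1] = BU$teapot  (last char: 't')
  sorted[2] = U$teapotB  (last char: 'B')
  sorted[3] = apotBU$te  (last char: 'e')
  sorted[4] = eapotBU$t  (last char: 't')
  sorted[5] = otBU$teap  (last char: 'p')
  sorted[6] = potBU$tea  (last char: 'a')
  sorted[7] = tBU$teapo  (last char: 'o')
  sorted[8] = teapotBU$  (last char: '$')
Last column: UtBetpao$
Original string S is at sorted index 8

Answer: UtBetpao$
8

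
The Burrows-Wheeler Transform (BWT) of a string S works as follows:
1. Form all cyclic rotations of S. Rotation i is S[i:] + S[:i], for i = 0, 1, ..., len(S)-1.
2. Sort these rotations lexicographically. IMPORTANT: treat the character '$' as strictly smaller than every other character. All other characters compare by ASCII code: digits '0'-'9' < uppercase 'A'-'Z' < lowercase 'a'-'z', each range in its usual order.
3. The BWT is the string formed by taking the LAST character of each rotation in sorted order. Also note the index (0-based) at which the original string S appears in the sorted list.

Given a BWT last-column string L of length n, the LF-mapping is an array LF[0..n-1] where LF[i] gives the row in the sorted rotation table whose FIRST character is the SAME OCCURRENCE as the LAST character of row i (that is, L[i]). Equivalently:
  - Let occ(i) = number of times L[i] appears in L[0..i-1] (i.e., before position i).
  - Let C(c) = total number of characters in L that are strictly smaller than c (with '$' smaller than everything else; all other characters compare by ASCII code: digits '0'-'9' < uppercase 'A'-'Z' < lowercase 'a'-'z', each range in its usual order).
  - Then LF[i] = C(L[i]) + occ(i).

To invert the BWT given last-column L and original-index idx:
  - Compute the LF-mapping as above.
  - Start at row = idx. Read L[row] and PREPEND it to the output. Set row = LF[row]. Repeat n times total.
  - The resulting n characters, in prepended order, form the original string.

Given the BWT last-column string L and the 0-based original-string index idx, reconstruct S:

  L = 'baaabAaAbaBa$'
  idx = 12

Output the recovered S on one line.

Answer: baabaAaAaaBb$

Derivation:
LF mapping: 10 4 5 6 11 1 7 2 12 8 3 9 0
Walk LF starting at row 12, prepending L[row]:
  step 1: row=12, L[12]='$', prepend. Next row=LF[12]=0
  step 2: row=0, L[0]='b', prepend. Next row=LF[0]=10
  step 3: row=10, L[10]='B', prepend. Next row=LF[10]=3
  step 4: row=3, L[3]='a', prepend. Next row=LF[3]=6
  step 5: row=6, L[6]='a', prepend. Next row=LF[6]=7
  step 6: row=7, L[7]='A', prepend. Next row=LF[7]=2
  step 7: row=2, L[2]='a', prepend. Next row=LF[2]=5
  step 8: row=5, L[5]='A', prepend. Next row=LF[5]=1
  step 9: row=1, L[1]='a', prepend. Next row=LF[1]=4
  step 10: row=4, L[4]='b', prepend. Next row=LF[4]=11
  step 11: row=11, L[11]='a', prepend. Next row=LF[11]=9
  step 12: row=9, L[9]='a', prepend. Next row=LF[9]=8
  step 13: row=8, L[8]='b', prepend. Next row=LF[8]=12
Reversed output: baabaAaAaaBb$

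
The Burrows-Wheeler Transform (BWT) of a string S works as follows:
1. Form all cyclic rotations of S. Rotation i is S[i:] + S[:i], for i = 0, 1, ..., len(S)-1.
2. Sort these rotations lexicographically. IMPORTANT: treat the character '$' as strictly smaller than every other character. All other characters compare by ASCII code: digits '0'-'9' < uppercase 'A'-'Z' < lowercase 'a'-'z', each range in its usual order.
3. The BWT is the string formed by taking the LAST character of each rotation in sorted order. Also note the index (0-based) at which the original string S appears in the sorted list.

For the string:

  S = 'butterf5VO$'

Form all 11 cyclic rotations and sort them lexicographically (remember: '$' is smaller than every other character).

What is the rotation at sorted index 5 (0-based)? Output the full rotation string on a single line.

All 11 rotations (rotation i = S[i:]+S[:i]):
  rot[0] = butterf5VO$
  rot[1] = utterf5VO$b
  rot[2] = tterf5VO$bu
  rot[3] = terf5VO$but
  rot[4] = erf5VO$butt
  rot[5] = rf5VO$butte
  rot[6] = f5VO$butter
  rot[7] = 5VO$butterf
  rot[8] = VO$butterf5
  rot[9] = O$butterf5V
  rot[10] = $butterf5VO
Sorted (with $ < everything):
  sorted[0] = $butterf5VO
  sorted[1] = 5VO$butterf
  sorted[2] = O$butterf5V
  sorted[3] = VO$butterf5
  sorted[4] = butterf5VO$
  sorted[5] = erf5VO$butt
  sorted[6] = f5VO$butter
  sorted[7] = rf5VO$butte
  sorted[8] = terf5VO$but
  sorted[9] = tterf5VO$bu
  sorted[10] = utterf5VO$b
sorted[5] = erf5VO$butt

Answer: erf5VO$butt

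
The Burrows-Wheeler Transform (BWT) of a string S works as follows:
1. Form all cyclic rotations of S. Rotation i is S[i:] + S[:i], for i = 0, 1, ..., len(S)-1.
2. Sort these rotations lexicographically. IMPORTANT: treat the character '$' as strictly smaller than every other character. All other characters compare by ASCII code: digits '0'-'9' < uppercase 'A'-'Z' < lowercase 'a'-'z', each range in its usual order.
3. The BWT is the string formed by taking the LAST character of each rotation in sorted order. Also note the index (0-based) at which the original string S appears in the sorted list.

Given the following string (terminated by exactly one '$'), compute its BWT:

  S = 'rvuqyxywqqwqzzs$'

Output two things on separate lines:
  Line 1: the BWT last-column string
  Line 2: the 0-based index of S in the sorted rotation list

All 16 rotations (rotation i = S[i:]+S[:i]):
  rot[0] = rvuqyxywqqwqzzs$
  rot[1] = vuqyxywqqwqzzs$r
  rot[2] = uqyxywqqwqzzs$rv
  rot[3] = qyxywqqwqzzs$rvu
  rot[4] = yxywqqwqzzs$rvuq
  rot[5] = xywqqwqzzs$rvuqy
  rot[6] = ywqqwqzzs$rvuqyx
  rot[7] = wqqwqzzs$rvuqyxy
  rot[8] = qqwqzzs$rvuqyxyw
  rot[9] = qwqzzs$rvuqyxywq
  rot[10] = wqzzs$rvuqyxywqq
  rot[11] = qzzs$rvuqyxywqqw
  rot[12] = zzs$rvuqyxywqqwq
  rot[13] = zs$rvuqyxywqqwqz
  rot[14] = s$rvuqyxywqqwqzz
  rot[15] = $rvuqyxywqqwqzzs
Sorted (with $ < everything):
  sorted[0] = $rvuqyxywqqwqzzs  (last char: 's')
  sorted[1] = qqwqzzs$rvuqyxyw  (last char: 'w')
  sorted[2] = qwqzzs$rvuqyxywq  (last char: 'q')
  sorted[3] = qyxywqqwqzzs$rvu  (last char: 'u')
  sorted[4] = qzzs$rvuqyxywqqw  (last char: 'w')
  sorted[5] = rvuqyxywqqwqzzs$  (last char: '$')
  sorted[6] = s$rvuqyxywqqwqzz  (last char: 'z')
  sorted[7] = uqyxywqqwqzzs$rv  (last char: 'v')
  sorted[8] = vuqyxywqqwqzzs$r  (last char: 'r')
  sorted[9] = wqqwqzzs$rvuqyxy  (last char: 'y')
  sorted[10] = wqzzs$rvuqyxywqq  (last char: 'q')
  sorted[11] = xywqqwqzzs$rvuqy  (last char: 'y')
  sorted[12] = ywqqwqzzs$rvuqyx  (last char: 'x')
  sorted[13] = yxywqqwqzzs$rvuq  (last char: 'q')
  sorted[14] = zs$rvuqyxywqqwqz  (last char: 'z')
  sorted[15] = zzs$rvuqyxywqqwq  (last char: 'q')
Last column: swquw$zvryqyxqzq
Original string S is at sorted index 5

Answer: swquw$zvryqyxqzq
5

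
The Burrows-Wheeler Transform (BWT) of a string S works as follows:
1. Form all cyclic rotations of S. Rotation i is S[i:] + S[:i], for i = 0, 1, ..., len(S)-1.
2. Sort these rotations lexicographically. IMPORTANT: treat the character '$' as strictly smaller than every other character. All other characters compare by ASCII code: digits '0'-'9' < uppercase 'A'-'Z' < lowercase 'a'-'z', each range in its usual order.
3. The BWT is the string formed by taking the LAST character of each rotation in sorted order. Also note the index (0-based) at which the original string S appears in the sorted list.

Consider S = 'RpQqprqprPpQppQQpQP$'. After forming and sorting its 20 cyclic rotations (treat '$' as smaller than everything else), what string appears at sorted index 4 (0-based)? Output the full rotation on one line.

All 20 rotations (rotation i = S[i:]+S[:i]):
  rot[0] = RpQqprqprPpQppQQpQP$
  rot[1] = pQqprqprPpQppQQpQP$R
  rot[2] = QqprqprPpQppQQpQP$Rp
  rot[3] = qprqprPpQppQQpQP$RpQ
  rot[4] = prqprPpQppQQpQP$RpQq
  rot[5] = rqprPpQppQQpQP$RpQqp
  rot[6] = qprPpQppQQpQP$RpQqpr
  rot[7] = prPpQppQQpQP$RpQqprq
  rot[8] = rPpQppQQpQP$RpQqprqp
  rot[9] = PpQppQQpQP$RpQqprqpr
  rot[10] = pQppQQpQP$RpQqprqprP
  rot[11] = QppQQpQP$RpQqprqprPp
  rot[12] = ppQQpQP$RpQqprqprPpQ
  rot[13] = pQQpQP$RpQqprqprPpQp
  rot[14] = QQpQP$RpQqprqprPpQpp
  rot[15] = QpQP$RpQqprqprPpQppQ
  rot[16] = pQP$RpQqprqprPpQppQQ
  rot[17] = QP$RpQqprqprPpQppQQp
  rot[18] = P$RpQqprqprPpQppQQpQ
  rot[19] = $RpQqprqprPpQppQQpQP
Sorted (with $ < everything):
  sorted[0] = $RpQqprqprPpQppQQpQP
  sorted[1] = P$RpQqprqprPpQppQQpQ
  sorted[2] = PpQppQQpQP$RpQqprqpr
  sorted[3] = QP$RpQqprqprPpQppQQp
  sorted[4] = QQpQP$RpQqprqprPpQpp
  sorted[5] = QpQP$RpQqprqprPpQppQ
  sorted[6] = QppQQpQP$RpQqprqprPp
  sorted[7] = QqprqprPpQppQQpQP$Rp
  sorted[8] = RpQqprqprPpQppQQpQP$
  sorted[9] = pQP$RpQqprqprPpQppQQ
  sorted[10] = pQQpQP$RpQqprqprPpQp
  sorted[11] = pQppQQpQP$RpQqprqprP
  sorted[12] = pQqprqprPpQppQQpQP$R
  sorted[13] = ppQQpQP$RpQqprqprPpQ
  sorted[14] = prPpQppQQpQP$RpQqprq
  sorted[15] = prqprPpQppQQpQP$RpQq
  sorted[16] = qprPpQppQQpQP$RpQqpr
  sorted[17] = qprqprPpQppQQpQP$RpQ
  sorted[18] = rPpQppQQpQP$RpQqprqp
  sorted[19] = rqprPpQppQQpQP$RpQqp
sorted[4] = QQpQP$RpQqprqprPpQpp

Answer: QQpQP$RpQqprqprPpQpp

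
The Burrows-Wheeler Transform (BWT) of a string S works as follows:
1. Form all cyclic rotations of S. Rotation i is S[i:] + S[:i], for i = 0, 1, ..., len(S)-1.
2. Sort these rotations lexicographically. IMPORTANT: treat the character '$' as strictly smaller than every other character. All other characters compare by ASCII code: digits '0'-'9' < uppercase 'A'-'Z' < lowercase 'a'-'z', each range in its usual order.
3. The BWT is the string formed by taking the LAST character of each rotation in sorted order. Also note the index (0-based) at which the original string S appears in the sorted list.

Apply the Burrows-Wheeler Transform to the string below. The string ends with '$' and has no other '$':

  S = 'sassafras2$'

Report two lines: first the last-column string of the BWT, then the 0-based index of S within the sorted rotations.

Answer: 2ssrsafas$a
9

Derivation:
All 11 rotations (rotation i = S[i:]+S[:i]):
  rot[0] = sassafras2$
  rot[1] = assafras2$s
  rot[2] = ssafras2$sa
  rot[3] = safras2$sas
  rot[4] = afras2$sass
  rot[5] = fras2$sassa
  rot[6] = ras2$sassaf
  rot[7] = as2$sassafr
  rot[8] = s2$sassafra
  rot[9] = 2$sassafras
  rot[10] = $sassafras2
Sorted (with $ < everything):
  sorted[0] = $sassafras2  (last char: '2')
  sorted[1] = 2$sassafras  (last char: 's')
  sorted[2] = afras2$sass  (last char: 's')
  sorted[3] = as2$sassafr  (last char: 'r')
  sorted[4] = assafras2$s  (last char: 's')
  sorted[5] = fras2$sassa  (last char: 'a')
  sorted[6] = ras2$sassaf  (last char: 'f')
  sorted[7] = s2$sassafra  (last char: 'a')
  sorted[8] = safras2$sas  (last char: 's')
  sorted[9] = sassafras2$  (last char: '$')
  sorted[10] = ssafras2$sa  (last char: 'a')
Last column: 2ssrsafas$a
Original string S is at sorted index 9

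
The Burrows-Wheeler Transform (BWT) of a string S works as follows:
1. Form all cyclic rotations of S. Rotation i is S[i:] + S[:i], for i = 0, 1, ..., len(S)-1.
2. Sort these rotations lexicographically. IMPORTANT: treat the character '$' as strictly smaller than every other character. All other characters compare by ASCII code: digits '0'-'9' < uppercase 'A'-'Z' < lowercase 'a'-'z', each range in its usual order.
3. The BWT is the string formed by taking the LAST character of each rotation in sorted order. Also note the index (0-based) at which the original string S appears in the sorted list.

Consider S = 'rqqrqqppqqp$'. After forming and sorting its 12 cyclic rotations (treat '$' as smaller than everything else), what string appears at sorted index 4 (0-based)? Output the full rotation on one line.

All 12 rotations (rotation i = S[i:]+S[:i]):
  rot[0] = rqqrqqppqqp$
  rot[1] = qqrqqppqqp$r
  rot[2] = qrqqppqqp$rq
  rot[3] = rqqppqqp$rqq
  rot[4] = qqppqqp$rqqr
  rot[5] = qppqqp$rqqrq
  rot[6] = ppqqp$rqqrqq
  rot[7] = pqqp$rqqrqqp
  rot[8] = qqp$rqqrqqpp
  rot[9] = qp$rqqrqqppq
  rot[10] = p$rqqrqqppqq
  rot[11] = $rqqrqqppqqp
Sorted (with $ < everything):
  sorted[0] = $rqqrqqppqqp
  sorted[1] = p$rqqrqqppqq
  sorted[2] = ppqqp$rqqrqq
  sorted[3] = pqqp$rqqrqqp
  sorted[4] = qp$rqqrqqppq
  sorted[5] = qppqqp$rqqrq
  sorted[6] = qqp$rqqrqqpp
  sorted[7] = qqppqqp$rqqr
  sorted[8] = qqrqqppqqp$r
  sorted[9] = qrqqppqqp$rq
  sorted[10] = rqqppqqp$rqq
  sorted[11] = rqqrqqppqqp$
sorted[4] = qp$rqqrqqppq

Answer: qp$rqqrqqppq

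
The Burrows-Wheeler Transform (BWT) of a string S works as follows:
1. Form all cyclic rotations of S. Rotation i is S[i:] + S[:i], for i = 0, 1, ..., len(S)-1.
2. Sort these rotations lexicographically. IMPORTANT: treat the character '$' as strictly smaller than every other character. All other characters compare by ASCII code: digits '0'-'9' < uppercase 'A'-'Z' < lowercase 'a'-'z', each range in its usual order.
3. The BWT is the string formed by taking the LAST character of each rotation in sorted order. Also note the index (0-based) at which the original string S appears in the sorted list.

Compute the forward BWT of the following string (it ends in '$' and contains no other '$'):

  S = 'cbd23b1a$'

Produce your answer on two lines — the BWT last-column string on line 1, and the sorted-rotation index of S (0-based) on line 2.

Answer: abd213c$b
7

Derivation:
All 9 rotations (rotation i = S[i:]+S[:i]):
  rot[0] = cbd23b1a$
  rot[1] = bd23b1a$c
  rot[2] = d23b1a$cb
  rot[3] = 23b1a$cbd
  rot[4] = 3b1a$cbd2
  rot[5] = b1a$cbd23
  rot[6] = 1a$cbd23b
  rot[7] = a$cbd23b1
  rot[8] = $cbd23b1a
Sorted (with $ < everything):
  sorted[0] = $cbd23b1a  (last char: 'a')
  sorted[1] = 1a$cbd23b  (last char: 'b')
  sorted[2] = 23b1a$cbd  (last char: 'd')
  sorted[3] = 3b1a$cbd2  (last char: '2')
  sorted[4] = a$cbd23b1  (last char: '1')
  sorted[5] = b1a$cbd23  (last char: '3')
  sorted[6] = bd23b1a$c  (last char: 'c')
  sorted[7] = cbd23b1a$  (last char: '$')
  sorted[8] = d23b1a$cb  (last char: 'b')
Last column: abd213c$b
Original string S is at sorted index 7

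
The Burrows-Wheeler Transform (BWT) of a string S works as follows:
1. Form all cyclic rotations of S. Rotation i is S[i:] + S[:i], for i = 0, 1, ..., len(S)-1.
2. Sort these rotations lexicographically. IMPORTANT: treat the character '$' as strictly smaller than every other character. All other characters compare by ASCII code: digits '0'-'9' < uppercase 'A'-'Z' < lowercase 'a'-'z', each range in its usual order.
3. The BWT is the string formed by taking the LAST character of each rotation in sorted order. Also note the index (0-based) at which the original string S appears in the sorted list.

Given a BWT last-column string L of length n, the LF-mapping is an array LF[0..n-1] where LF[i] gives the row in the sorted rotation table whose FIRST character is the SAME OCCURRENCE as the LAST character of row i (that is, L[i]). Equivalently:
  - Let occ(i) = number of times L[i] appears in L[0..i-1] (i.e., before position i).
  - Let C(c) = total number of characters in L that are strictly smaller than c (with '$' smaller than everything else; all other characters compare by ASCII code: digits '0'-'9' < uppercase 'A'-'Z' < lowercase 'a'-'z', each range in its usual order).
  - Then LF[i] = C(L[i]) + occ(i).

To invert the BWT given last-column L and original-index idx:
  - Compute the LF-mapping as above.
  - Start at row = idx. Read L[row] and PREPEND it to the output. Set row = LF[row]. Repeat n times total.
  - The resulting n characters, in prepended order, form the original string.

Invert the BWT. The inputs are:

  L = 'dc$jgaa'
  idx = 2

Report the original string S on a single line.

LF mapping: 4 3 0 6 5 1 2
Walk LF starting at row 2, prepending L[row]:
  step 1: row=2, L[2]='$', prepend. Next row=LF[2]=0
  step 2: row=0, L[0]='d', prepend. Next row=LF[0]=4
  step 3: row=4, L[4]='g', prepend. Next row=LF[4]=5
  step 4: row=5, L[5]='a', prepend. Next row=LF[5]=1
  step 5: row=1, L[1]='c', prepend. Next row=LF[1]=3
  step 6: row=3, L[3]='j', prepend. Next row=LF[3]=6
  step 7: row=6, L[6]='a', prepend. Next row=LF[6]=2
Reversed output: ajcagd$

Answer: ajcagd$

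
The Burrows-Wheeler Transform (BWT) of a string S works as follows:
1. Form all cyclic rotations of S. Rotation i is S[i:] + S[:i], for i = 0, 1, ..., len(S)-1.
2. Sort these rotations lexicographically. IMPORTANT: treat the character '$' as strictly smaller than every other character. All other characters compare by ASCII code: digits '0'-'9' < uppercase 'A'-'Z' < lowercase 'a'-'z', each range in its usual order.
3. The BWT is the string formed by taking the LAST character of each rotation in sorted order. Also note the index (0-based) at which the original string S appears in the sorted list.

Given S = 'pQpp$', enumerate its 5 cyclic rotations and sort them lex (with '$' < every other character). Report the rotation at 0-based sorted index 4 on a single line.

Answer: pp$pQ

Derivation:
All 5 rotations (rotation i = S[i:]+S[:i]):
  rot[0] = pQpp$
  rot[1] = Qpp$p
  rot[2] = pp$pQ
  rot[3] = p$pQp
  rot[4] = $pQpp
Sorted (with $ < everything):
  sorted[0] = $pQpp
  sorted[1] = Qpp$p
  sorted[2] = p$pQp
  sorted[3] = pQpp$
  sorted[4] = pp$pQ
sorted[4] = pp$pQ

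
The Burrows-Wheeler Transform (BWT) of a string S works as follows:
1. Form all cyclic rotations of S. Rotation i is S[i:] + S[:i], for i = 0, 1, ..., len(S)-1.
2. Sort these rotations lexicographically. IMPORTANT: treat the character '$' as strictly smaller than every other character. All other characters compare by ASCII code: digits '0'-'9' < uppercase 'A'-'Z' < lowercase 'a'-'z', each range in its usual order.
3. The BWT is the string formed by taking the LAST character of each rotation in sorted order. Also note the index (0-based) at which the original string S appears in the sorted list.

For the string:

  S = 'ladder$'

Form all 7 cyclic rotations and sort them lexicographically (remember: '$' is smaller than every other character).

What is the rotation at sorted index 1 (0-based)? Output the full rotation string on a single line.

Answer: adder$l

Derivation:
All 7 rotations (rotation i = S[i:]+S[:i]):
  rot[0] = ladder$
  rot[1] = adder$l
  rot[2] = dder$la
  rot[3] = der$lad
  rot[4] = er$ladd
  rot[5] = r$ladde
  rot[6] = $ladder
Sorted (with $ < everything):
  sorted[0] = $ladder
  sorted[1] = adder$l
  sorted[2] = dder$la
  sorted[3] = der$lad
  sorted[4] = er$ladd
  sorted[5] = ladder$
  sorted[6] = r$ladde
sorted[1] = adder$l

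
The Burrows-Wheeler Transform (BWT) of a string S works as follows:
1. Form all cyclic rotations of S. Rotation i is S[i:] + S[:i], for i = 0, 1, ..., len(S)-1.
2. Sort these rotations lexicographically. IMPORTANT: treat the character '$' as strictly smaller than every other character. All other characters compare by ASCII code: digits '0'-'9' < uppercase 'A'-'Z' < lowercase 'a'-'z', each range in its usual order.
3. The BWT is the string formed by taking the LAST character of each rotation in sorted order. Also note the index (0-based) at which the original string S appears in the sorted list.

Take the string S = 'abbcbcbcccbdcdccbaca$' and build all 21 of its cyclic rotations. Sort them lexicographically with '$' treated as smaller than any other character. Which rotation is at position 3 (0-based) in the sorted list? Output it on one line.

All 21 rotations (rotation i = S[i:]+S[:i]):
  rot[0] = abbcbcbcccbdcdccbaca$
  rot[1] = bbcbcbcccbdcdccbaca$a
  rot[2] = bcbcbcccbdcdccbaca$ab
  rot[3] = cbcbcccbdcdccbaca$abb
  rot[4] = bcbcccbdcdccbaca$abbc
  rot[5] = cbcccbdcdccbaca$abbcb
  rot[6] = bcccbdcdccbaca$abbcbc
  rot[7] = cccbdcdccbaca$abbcbcb
  rot[8] = ccbdcdccbaca$abbcbcbc
  rot[9] = cbdcdccbaca$abbcbcbcc
  rot[10] = bdcdccbaca$abbcbcbccc
  rot[11] = dcdccbaca$abbcbcbcccb
  rot[12] = cdccbaca$abbcbcbcccbd
  rot[13] = dccbaca$abbcbcbcccbdc
  rot[14] = ccbaca$abbcbcbcccbdcd
  rot[15] = cbaca$abbcbcbcccbdcdc
  rot[16] = baca$abbcbcbcccbdcdcc
  rot[17] = aca$abbcbcbcccbdcdccb
  rot[18] = ca$abbcbcbcccbdcdccba
  rot[19] = a$abbcbcbcccbdcdccbac
  rot[20] = $abbcbcbcccbdcdccbaca
Sorted (with $ < everything):
  sorted[0] = $abbcbcbcccbdcdccbaca
  sorted[1] = a$abbcbcbcccbdcdccbac
  sorted[2] = abbcbcbcccbdcdccbaca$
  sorted[3] = aca$abbcbcbcccbdcdccb
  sorted[4] = baca$abbcbcbcccbdcdcc
  sorted[5] = bbcbcbcccbdcdccbaca$a
  sorted[6] = bcbcbcccbdcdccbaca$ab
  sorted[7] = bcbcccbdcdccbaca$abbc
  sorted[8] = bcccbdcdccbaca$abbcbc
  sorted[9] = bdcdccbaca$abbcbcbccc
  sorted[10] = ca$abbcbcbcccbdcdccba
  sorted[11] = cbaca$abbcbcbcccbdcdc
  sorted[12] = cbcbcccbdcdccbaca$abb
  sorted[13] = cbcccbdcdccbaca$abbcb
  sorted[14] = cbdcdccbaca$abbcbcbcc
  sorted[15] = ccbaca$abbcbcbcccbdcd
  sorted[16] = ccbdcdccbaca$abbcbcbc
  sorted[17] = cccbdcdccbaca$abbcbcb
  sorted[18] = cdccbaca$abbcbcbcccbd
  sorted[19] = dccbaca$abbcbcbcccbdc
  sorted[20] = dcdccbaca$abbcbcbcccb
sorted[3] = aca$abbcbcbcccbdcdccb

Answer: aca$abbcbcbcccbdcdccb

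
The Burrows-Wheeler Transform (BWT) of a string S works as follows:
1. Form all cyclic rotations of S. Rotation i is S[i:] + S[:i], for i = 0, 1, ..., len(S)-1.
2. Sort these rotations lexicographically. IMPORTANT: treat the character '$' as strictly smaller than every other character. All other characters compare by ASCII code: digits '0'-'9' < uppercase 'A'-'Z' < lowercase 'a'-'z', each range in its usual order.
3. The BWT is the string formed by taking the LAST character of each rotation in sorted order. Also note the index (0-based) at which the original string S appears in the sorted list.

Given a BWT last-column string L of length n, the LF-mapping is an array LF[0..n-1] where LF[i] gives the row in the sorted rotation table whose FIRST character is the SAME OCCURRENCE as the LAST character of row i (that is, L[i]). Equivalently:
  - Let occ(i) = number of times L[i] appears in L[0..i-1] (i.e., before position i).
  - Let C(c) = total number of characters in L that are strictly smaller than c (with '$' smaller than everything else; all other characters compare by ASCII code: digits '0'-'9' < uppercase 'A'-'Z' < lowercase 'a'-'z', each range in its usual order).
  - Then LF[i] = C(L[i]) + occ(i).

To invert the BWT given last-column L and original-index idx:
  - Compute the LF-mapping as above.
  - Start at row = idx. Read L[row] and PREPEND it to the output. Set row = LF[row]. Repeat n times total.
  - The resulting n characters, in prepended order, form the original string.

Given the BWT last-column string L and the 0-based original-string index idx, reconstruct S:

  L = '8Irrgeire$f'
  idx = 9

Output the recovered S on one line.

LF mapping: 1 2 8 9 6 3 7 10 4 0 5
Walk LF starting at row 9, prepending L[row]:
  step 1: row=9, L[9]='$', prepend. Next row=LF[9]=0
  step 2: row=0, L[0]='8', prepend. Next row=LF[0]=1
  step 3: row=1, L[1]='I', prepend. Next row=LF[1]=2
  step 4: row=2, L[2]='r', prepend. Next row=LF[2]=8
  step 5: row=8, L[8]='e', prepend. Next row=LF[8]=4
  step 6: row=4, L[4]='g', prepend. Next row=LF[4]=6
  step 7: row=6, L[6]='i', prepend. Next row=LF[6]=7
  step 8: row=7, L[7]='r', prepend. Next row=LF[7]=10
  step 9: row=10, L[10]='f', prepend. Next row=LF[10]=5
  step 10: row=5, L[5]='e', prepend. Next row=LF[5]=3
  step 11: row=3, L[3]='r', prepend. Next row=LF[3]=9
Reversed output: refrigerI8$

Answer: refrigerI8$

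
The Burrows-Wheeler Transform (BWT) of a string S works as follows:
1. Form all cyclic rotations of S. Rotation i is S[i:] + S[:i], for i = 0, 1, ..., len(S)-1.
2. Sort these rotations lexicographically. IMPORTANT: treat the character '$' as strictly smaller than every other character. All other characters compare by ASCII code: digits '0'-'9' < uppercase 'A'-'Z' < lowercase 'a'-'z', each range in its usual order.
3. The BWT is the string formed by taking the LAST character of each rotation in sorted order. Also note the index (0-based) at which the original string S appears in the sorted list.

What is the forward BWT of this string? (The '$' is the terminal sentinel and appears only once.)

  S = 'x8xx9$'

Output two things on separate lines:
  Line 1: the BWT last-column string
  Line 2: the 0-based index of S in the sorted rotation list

All 6 rotations (rotation i = S[i:]+S[:i]):
  rot[0] = x8xx9$
  rot[1] = 8xx9$x
  rot[2] = xx9$x8
  rot[3] = x9$x8x
  rot[4] = 9$x8xx
  rot[5] = $x8xx9
Sorted (with $ < everything):
  sorted[0] = $x8xx9  (last char: '9')
  sorted[1] = 8xx9$x  (last char: 'x')
  sorted[2] = 9$x8xx  (last char: 'x')
  sorted[3] = x8xx9$  (last char: '$')
  sorted[4] = x9$x8x  (last char: 'x')
  sorted[5] = xx9$x8  (last char: '8')
Last column: 9xx$x8
Original string S is at sorted index 3

Answer: 9xx$x8
3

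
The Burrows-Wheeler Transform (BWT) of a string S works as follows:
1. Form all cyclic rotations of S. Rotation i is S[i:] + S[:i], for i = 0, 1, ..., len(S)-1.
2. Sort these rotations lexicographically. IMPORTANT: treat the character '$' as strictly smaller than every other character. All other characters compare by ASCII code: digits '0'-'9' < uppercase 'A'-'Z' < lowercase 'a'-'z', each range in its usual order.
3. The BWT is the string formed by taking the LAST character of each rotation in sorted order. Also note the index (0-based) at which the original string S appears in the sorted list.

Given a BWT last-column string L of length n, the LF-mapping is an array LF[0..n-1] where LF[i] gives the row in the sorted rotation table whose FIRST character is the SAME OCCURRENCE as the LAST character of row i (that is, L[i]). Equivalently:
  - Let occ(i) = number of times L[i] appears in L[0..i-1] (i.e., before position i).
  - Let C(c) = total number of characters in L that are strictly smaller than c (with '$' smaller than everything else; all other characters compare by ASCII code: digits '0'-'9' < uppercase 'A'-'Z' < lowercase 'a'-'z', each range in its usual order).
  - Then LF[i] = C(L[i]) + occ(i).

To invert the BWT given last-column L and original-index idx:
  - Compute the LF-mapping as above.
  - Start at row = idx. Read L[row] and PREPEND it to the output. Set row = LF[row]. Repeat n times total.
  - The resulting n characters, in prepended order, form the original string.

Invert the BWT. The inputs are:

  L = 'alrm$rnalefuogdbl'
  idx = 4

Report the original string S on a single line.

Answer: dragonflumbrella$

Derivation:
LF mapping: 1 8 14 11 0 15 12 2 9 5 6 16 13 7 4 3 10
Walk LF starting at row 4, prepending L[row]:
  step 1: row=4, L[4]='$', prepend. Next row=LF[4]=0
  step 2: row=0, L[0]='a', prepend. Next row=LF[0]=1
  step 3: row=1, L[1]='l', prepend. Next row=LF[1]=8
  step 4: row=8, L[8]='l', prepend. Next row=LF[8]=9
  step 5: row=9, L[9]='e', prepend. Next row=LF[9]=5
  step 6: row=5, L[5]='r', prepend. Next row=LF[5]=15
  step 7: row=15, L[15]='b', prepend. Next row=LF[15]=3
  step 8: row=3, L[3]='m', prepend. Next row=LF[3]=11
  step 9: row=11, L[11]='u', prepend. Next row=LF[11]=16
  step 10: row=16, L[16]='l', prepend. Next row=LF[16]=10
  step 11: row=10, L[10]='f', prepend. Next row=LF[10]=6
  step 12: row=6, L[6]='n', prepend. Next row=LF[6]=12
  step 13: row=12, L[12]='o', prepend. Next row=LF[12]=13
  step 14: row=13, L[13]='g', prepend. Next row=LF[13]=7
  step 15: row=7, L[7]='a', prepend. Next row=LF[7]=2
  step 16: row=2, L[2]='r', prepend. Next row=LF[2]=14
  step 17: row=14, L[14]='d', prepend. Next row=LF[14]=4
Reversed output: dragonflumbrella$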